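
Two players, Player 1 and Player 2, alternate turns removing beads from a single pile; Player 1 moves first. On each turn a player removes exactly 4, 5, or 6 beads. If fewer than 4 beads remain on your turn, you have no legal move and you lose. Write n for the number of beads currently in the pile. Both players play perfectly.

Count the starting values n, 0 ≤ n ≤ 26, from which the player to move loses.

12

Use the standard recursion: the mover loses at a terminal position; elsewhere, the mover wins exactly when some move hands the opponent an L position.
n=0: no move → L
n=1: no move → L
n=2: no move → L
n=3: no move → L
n=4: can move to 0, which is L ⇒ W
n=5: can move to 1, which is L ⇒ W
n=6: can move to 2, which is L ⇒ W
n=7: can move to 3, which is L ⇒ W
n=8: can move to 3, which is L ⇒ W
n=9: can move to 3, which is L ⇒ W
n=10: moves to 6(W), 5(W), 4(W); every one is W ⇒ L
n=11: moves to 7(W), 6(W), 5(W); every one is W ⇒ L
n=12: moves to 8(W), 7(W), 6(W); every one is W ⇒ L
n=13: moves to 9(W), 8(W), 7(W); every one is W ⇒ L
n=14: can move to 10, which is L ⇒ W
n=15: can move to 11, which is L ⇒ W
n=16: can move to 12, which is L ⇒ W
n=17: can move to 13, which is L ⇒ W
n=18: can move to 13, which is L ⇒ W
n=19: can move to 13, which is L ⇒ W
n=20: moves to 16(W), 15(W), 14(W); every one is W ⇒ L
n=21: moves to 17(W), 16(W), 15(W); every one is W ⇒ L
n=22: moves to 18(W), 17(W), 16(W); every one is W ⇒ L
n=23: moves to 19(W), 18(W), 17(W); every one is W ⇒ L
n=24: can move to 20, which is L ⇒ W
n=25: can move to 21, which is L ⇒ W
n=26: can move to 22, which is L ⇒ W
L entries with 0 ≤ n ≤ 26: n = 0, 1, 2, 3, 10, 11, 12, 13, 20, 21, 22, 23; that makes 12.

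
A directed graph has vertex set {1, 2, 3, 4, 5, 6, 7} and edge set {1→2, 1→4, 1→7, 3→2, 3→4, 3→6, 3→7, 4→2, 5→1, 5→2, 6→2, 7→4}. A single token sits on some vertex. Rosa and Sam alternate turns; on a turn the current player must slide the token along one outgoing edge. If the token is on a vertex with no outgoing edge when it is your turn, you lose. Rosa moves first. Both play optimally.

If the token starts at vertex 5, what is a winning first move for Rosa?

Label each position W (a win for the player to move) or L (a loss). A position with no legal move is L; any other position is W exactly when some move reaches an L, and L when every move reaches a W.
Every edge goes from a vertex to one that appears earlier in the order 2, 4, 7, 1, 6, 3, 5, so processing vertices in that order labels each vertex after all of its successors.
2: no outgoing edge → L
4: reaches L-position 2 → W
7: only reaches 4(W), which is W → L
1: reaches L-position 7 → W
6: reaches L-position 2 → W
3: reaches L-position 7 → W
5: reaches L-position 2 → W
From 5, the L positions reachable in one move are: 2.

Move to 2.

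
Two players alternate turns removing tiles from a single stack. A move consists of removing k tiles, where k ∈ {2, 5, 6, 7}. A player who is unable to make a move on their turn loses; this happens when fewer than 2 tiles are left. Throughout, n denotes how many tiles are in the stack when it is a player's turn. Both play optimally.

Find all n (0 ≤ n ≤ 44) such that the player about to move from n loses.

Label each position W (a win for the player to move) or L (a loss). A position with no legal move is L; any other position is W exactly when some move reaches an L, and L when every move reaches a W.
n=0: no move → L
n=1: no move → L
n=2: reaches L-position 0 → W
n=3: reaches L-position 1 → W
n=4: only reaches 2(W), which is W → L
n=5: reaches L-position 0 → W
n=6: reaches L-position 4 → W
n=7: reaches L-position 1 → W
n=8: reaches L-position 1 → W
n=9: reaches L-position 4 → W
n=10: reaches L-position 4 → W
n=11: reaches L-position 4 → W
n=12: only reaches 10(W), 7(W), 6(W), 5(W), all W → L
n=13: only reaches 11(W), 8(W), 7(W), 6(W), all W → L
n=14: reaches L-position 12 → W
n=15: reaches L-position 13 → W
n=16: only reaches 14(W), 11(W), 10(W), 9(W), all W → L
n=17: reaches L-position 12 → W
n=18: reaches L-position 16 → W
n=19: reaches L-position 13 → W
n=20: reaches L-position 13 → W
n=21: reaches L-position 16 → W
n=22: reaches L-position 16 → W
n=23: reaches L-position 16 → W
n=24: only reaches 22(W), 19(W), 18(W), 17(W), all W → L
n=25: only reaches 23(W), 20(W), 19(W), 18(W), all W → L
n=26: reaches L-position 24 → W
n=27: reaches L-position 25 → W
n=28: only reaches 26(W), 23(W), 22(W), 21(W), all W → L
n=29: reaches L-position 24 → W
n=30: reaches L-position 28 → W
n=31: reaches L-position 25 → W
n=32: reaches L-position 25 → W
n=33: reaches L-position 28 → W
n=34: reaches L-position 28 → W
n=35: reaches L-position 28 → W
n=36: only reaches 34(W), 31(W), 30(W), 29(W), all W → L
n=37: only reaches 35(W), 32(W), 31(W), 30(W), all W → L
n=38: reaches L-position 36 → W
n=39: reaches L-position 37 → W
n=40: only reaches 38(W), 35(W), 34(W), 33(W), all W → L
n=41: reaches L-position 36 → W
n=42: reaches L-position 40 → W
n=43: reaches L-position 37 → W
n=44: reaches L-position 37 → W
Reading off the rows marked L gives the requested list; there are 12 such values of n.

0, 1, 4, 12, 13, 16, 24, 25, 28, 36, 37, 40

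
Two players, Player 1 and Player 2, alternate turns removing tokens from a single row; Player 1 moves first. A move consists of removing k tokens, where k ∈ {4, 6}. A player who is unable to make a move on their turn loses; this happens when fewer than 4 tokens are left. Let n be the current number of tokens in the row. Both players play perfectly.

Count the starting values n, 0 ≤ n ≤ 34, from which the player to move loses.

16

Build the W/L table. Terminal = L. A non-terminal position is W if it has a move to some L; otherwise it is L.
n=0: no move → L
n=1: no move → L
n=2: no move → L
n=3: no move → L
n=4: can move to 0, which is L ⇒ W
n=5: can move to 1, which is L ⇒ W
n=6: can move to 2, which is L ⇒ W
n=7: can move to 3, which is L ⇒ W
n=8: can move to 2, which is L ⇒ W
n=9: can move to 3, which is L ⇒ W
n=10: moves to 6(W), 4(W); every one is W ⇒ L
n=11: moves to 7(W), 5(W); every one is W ⇒ L
n=12: moves to 8(W), 6(W); every one is W ⇒ L
n=13: moves to 9(W), 7(W); every one is W ⇒ L
n=14: can move to 10, which is L ⇒ W
n=15: can move to 11, which is L ⇒ W
n=16: can move to 12, which is L ⇒ W
n=17: can move to 13, which is L ⇒ W
n=18: can move to 12, which is L ⇒ W
n=19: can move to 13, which is L ⇒ W
n=20: moves to 16(W), 14(W); every one is W ⇒ L
n=21: moves to 17(W), 15(W); every one is W ⇒ L
n=22: moves to 18(W), 16(W); every one is W ⇒ L
n=23: moves to 19(W), 17(W); every one is W ⇒ L
n=24: can move to 20, which is L ⇒ W
n=25: can move to 21, which is L ⇒ W
n=26: can move to 22, which is L ⇒ W
n=27: can move to 23, which is L ⇒ W
n=28: can move to 22, which is L ⇒ W
n=29: can move to 23, which is L ⇒ W
n=30: moves to 26(W), 24(W); every one is W ⇒ L
n=31: moves to 27(W), 25(W); every one is W ⇒ L
n=32: moves to 28(W), 26(W); every one is W ⇒ L
n=33: moves to 29(W), 27(W); every one is W ⇒ L
n=34: can move to 30, which is L ⇒ W
L entries with 0 ≤ n ≤ 34: n = 0, 1, 2, 3, 10, 11, 12, 13, 20, 21, 22, 23, 30, 31, 32, 33; that makes 16.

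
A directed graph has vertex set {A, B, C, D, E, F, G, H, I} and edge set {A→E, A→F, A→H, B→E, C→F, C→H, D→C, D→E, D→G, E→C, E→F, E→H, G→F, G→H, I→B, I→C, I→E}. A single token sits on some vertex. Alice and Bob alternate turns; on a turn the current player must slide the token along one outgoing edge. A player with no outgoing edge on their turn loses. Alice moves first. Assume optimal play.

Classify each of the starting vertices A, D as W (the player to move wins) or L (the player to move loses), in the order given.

A: W, D: L

Build the W/L table. Terminal = L. A non-terminal position is W if it has a move to some L; otherwise it is L.
Every edge goes from a vertex to one that appears earlier in the order H, F, C, G, E, B, I, D, A, so processing vertices in that order labels each vertex after all of its successors.
H: no outgoing edge → L
F: no outgoing edge → L
C: W (go to F, an L position)
G: W (go to F, an L position)
E: W (go to F, an L position)
B: L (sole option E(W) is W)
I: W (go to B, an L position)
D: L (options E(W), G(W), C(W) are all W)
A: W (go to F, an L position)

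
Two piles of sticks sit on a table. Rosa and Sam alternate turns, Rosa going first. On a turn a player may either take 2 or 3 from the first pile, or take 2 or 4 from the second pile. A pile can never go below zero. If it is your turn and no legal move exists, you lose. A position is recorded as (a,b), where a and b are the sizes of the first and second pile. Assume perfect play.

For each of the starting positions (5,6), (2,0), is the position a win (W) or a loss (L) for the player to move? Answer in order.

(5,6): L, (2,0): W

Compute win/loss labels from the base case upward. A position with no move is L. Any other position is W if it can reach an L in one move, else L.
No move ever increases a pile, so every position that can arise here has a ≤ 5 and b ≤ 6; it is enough to label the cells with 0 ≤ a ≤ 5 and 0 ≤ b ≤ 6.
Every move lowers a or b (never raises either), so fill the grid row by row in increasing a, and left to right within a row: each cell's successors are then already labelled.
      b=0  b=1  b=2  b=3  b=4  b=5  b=6
a=0:    L    L    W    W    W    W    L
a=1:    L    L    W    W    W    W    L
a=2:    W    W    L    L    W    W    W
a=3:    W    W    L    L    W    W    W
a=4:    W    W    W    W    L    L    W
a=5:    L    L    W    W    W    W    L
Cells with no legal move (terminal, hence L): (0,0), (0,1), (1,0), (1,1).
The remaining L cells, each justified by listing all of its moves:
(0,6): L (options (0,4)(W), (0,2)(W) are all W)
(1,6): L (options (1,4)(W), (1,2)(W) are all W)
(2,2): L (options (0,2)(W), (2,0)(W) are all W)
(2,3): L (options (0,3)(W), (2,1)(W) are all W)
(3,2): L (options (1,2)(W), (0,2)(W), (3,0)(W) are all W)
(3,3): L (options (1,3)(W), (0,3)(W), (3,1)(W) are all W)
(4,4): L (options (2,4)(W), (1,4)(W), (4,2)(W), (4,0)(W) are all W)
(4,5): L (options (2,5)(W), (1,5)(W), (4,3)(W), (4,1)(W) are all W)
(5,0): L (options (3,0)(W), (2,0)(W) are all W)
(5,1): L (options (3,1)(W), (2,1)(W) are all W)
(5,6): L (options (3,6)(W), (2,6)(W), (5,4)(W), (5,2)(W) are all W)
Every other cell has at least one move into one of the L cells above, so it is W.
(5,6): one of the L cells justified above, so L
(2,0): the move to (0,0) reaches an L cell, so W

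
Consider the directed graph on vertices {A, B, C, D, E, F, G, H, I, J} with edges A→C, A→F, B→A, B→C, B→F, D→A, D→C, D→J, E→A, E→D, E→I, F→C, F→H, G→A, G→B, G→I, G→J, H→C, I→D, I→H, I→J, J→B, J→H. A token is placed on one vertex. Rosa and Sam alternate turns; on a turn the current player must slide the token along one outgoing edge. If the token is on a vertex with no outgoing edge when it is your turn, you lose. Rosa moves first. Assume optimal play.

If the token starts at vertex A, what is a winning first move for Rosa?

Move to C.

Build the W/L table. Terminal = L. A non-terminal position is W if it has a move to some L; otherwise it is L.
Every edge goes from a vertex to one that appears earlier in the order C, H, F, A, B, J, D, I, G, E, so processing vertices in that order labels each vertex after all of its successors.
C: no outgoing edge → L
H: W (go to C, an L position)
F: W (go to C, an L position)
A: W (go to C, an L position)
B: W (go to C, an L position)
J: L (options B(W), H(W) are all W)
D: W (go to J, an L position)
I: W (go to J, an L position)
G: W (go to J, an L position)
E: L (options I(W), D(W), A(W) are all W)
From A, the L positions reachable in one move are: C.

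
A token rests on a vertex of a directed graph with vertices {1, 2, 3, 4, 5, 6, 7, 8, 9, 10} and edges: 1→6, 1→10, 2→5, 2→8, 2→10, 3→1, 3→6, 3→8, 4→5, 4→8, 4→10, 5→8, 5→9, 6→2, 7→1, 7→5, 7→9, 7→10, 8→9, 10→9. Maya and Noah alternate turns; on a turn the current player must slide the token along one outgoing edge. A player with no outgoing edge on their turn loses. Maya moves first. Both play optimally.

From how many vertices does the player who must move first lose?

4

Build the W/L table. Terminal = L. A non-terminal position is W if it has a move to some L; otherwise it is L.
Every edge goes from a vertex to one that appears earlier in the order 9, 8, 10, 5, 4, 2, 6, 1, 3, 7, so processing vertices in that order labels each vertex after all of its successors.
9: no outgoing edge → L
8: W (go to 9, an L position)
10: W (go to 9, an L position)
5: W (go to 9, an L position)
4: L (options 5(W), 10(W), 8(W) are all W)
2: L (options 5(W), 10(W), 8(W) are all W)
6: W (go to 2, an L position)
1: L (options 6(W), 10(W) are all W)
3: W (go to 1, an L position)
7: W (go to 1, an L position)
The L vertices are 1, 2, 4, 9; that is 4 in all.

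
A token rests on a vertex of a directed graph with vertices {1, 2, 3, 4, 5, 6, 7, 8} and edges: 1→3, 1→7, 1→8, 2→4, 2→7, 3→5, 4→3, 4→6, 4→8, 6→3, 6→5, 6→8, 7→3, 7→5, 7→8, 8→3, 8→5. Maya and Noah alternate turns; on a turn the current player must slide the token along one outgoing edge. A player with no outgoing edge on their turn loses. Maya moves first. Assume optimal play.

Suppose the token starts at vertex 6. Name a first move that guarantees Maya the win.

Move to 5.

Work bottom-up. With no move the player to move loses. Otherwise the position is W if at least one move leads to an L position for the opponent, and L if every move leads to a W.
Every edge goes from a vertex to one that appears earlier in the order 5, 3, 8, 6, 7, 1, 4, 2, so processing vertices in that order labels each vertex after all of its successors.
5: no outgoing edge → L
3: reaches L-position 5 → W
8: reaches L-position 5 → W
6: reaches L-position 5 → W
7: reaches L-position 5 → W
1: only reaches 7(W), 8(W), 3(W), all W → L
4: only reaches 6(W), 8(W), 3(W), all W → L
2: reaches L-position 4 → W
From 6, the L positions reachable in one move are: 5.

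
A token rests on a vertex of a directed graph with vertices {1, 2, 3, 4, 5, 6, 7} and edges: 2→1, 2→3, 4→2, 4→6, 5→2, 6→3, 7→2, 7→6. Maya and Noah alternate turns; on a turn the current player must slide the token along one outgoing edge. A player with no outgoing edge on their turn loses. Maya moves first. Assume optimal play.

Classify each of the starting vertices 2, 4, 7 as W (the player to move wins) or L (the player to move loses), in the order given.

2: W, 4: L, 7: L

Classify positions by backward induction: terminal positions (no move available) are L. From any other position, the mover wins iff some move reaches an L.
Every edge goes from a vertex to one that appears earlier in the order 3, 1, 2, 6, 4, 7, 5, so processing vertices in that order labels each vertex after all of its successors.
3: no outgoing edge → L
1: no outgoing edge → L
2: →1(L), so W
6: →3(L), so W
4: →6(W), 2(W) — all W, so L
7: →6(W), 2(W) — all W, so L
5: →2(W) only, which is W, so L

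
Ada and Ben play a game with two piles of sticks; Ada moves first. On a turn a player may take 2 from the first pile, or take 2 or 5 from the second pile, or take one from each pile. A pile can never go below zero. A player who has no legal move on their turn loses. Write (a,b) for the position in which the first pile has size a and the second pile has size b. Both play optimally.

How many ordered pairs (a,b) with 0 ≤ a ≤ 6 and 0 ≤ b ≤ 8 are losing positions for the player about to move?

Positions with no move are L. A position that does have a move is losing for the player to move precisely when every available move leads to a winning position for the opponent. Fill in the labels:
Every move lowers a or b (never raises either), so fill the grid row by row in increasing a, and left to right within a row: each cell's successors are then already labelled.
      b=0  b=1  b=2  b=3  b=4  b=5  b=6  b=7  b=8
a=0:    L    L    W    W    L    W    W    L    L
a=1:    L    W    W    L    L    W    W    L    W
a=2:    W    W    L    L    W    W    L    W    W
a=3:    W    L    L    W    W    L    W    W    L
a=4:    L    L    W    W    L    W    W    L    L
a=5:    L    W    W    L    L    W    W    L    W
a=6:    W    W    L    L    W    W    L    W    W
Cells with no legal move (terminal, hence L): (0,0), (0,1), (1,0).
The remaining L cells, each justified by listing all of its moves:
(0,4): the only move is to (0,2)(W), a W ⇒ L
(0,7): moves to (0,5)(W), (0,2)(W); every one is W ⇒ L
(0,8): moves to (0,6)(W), (0,3)(W); every one is W ⇒ L
(1,3): moves to (1,1)(W), (0,2)(W); every one is W ⇒ L
(1,4): moves to (1,2)(W), (0,3)(W); every one is W ⇒ L
(1,7): moves to (1,5)(W), (1,2)(W), (0,6)(W); every one is W ⇒ L
(2,2): moves to (0,2)(W), (2,0)(W), (1,1)(W); every one is W ⇒ L
(2,3): moves to (0,3)(W), (2,1)(W), (1,2)(W); every one is W ⇒ L
(2,6): moves to (0,6)(W), (2,4)(W), (2,1)(W), (1,5)(W); every one is W ⇒ L
(3,1): moves to (1,1)(W), (2,0)(W); every one is W ⇒ L
(3,2): moves to (1,2)(W), (3,0)(W), (2,1)(W); every one is W ⇒ L
(3,5): moves to (1,5)(W), (3,3)(W), (3,0)(W), (2,4)(W); every one is W ⇒ L
(3,8): moves to (1,8)(W), (3,6)(W), (3,3)(W), (2,7)(W); every one is W ⇒ L
(4,0): the only move is to (2,0)(W), a W ⇒ L
(4,1): moves to (2,1)(W), (3,0)(W); every one is W ⇒ L
(4,4): moves to (2,4)(W), (4,2)(W), (3,3)(W); every one is W ⇒ L
(4,7): moves to (2,7)(W), (4,5)(W), (4,2)(W), (3,6)(W); every one is W ⇒ L
(4,8): moves to (2,8)(W), (4,6)(W), (4,3)(W), (3,7)(W); every one is W ⇒ L
(5,0): the only move is to (3,0)(W), a W ⇒ L
(5,3): moves to (3,3)(W), (5,1)(W), (4,2)(W); every one is W ⇒ L
(5,4): moves to (3,4)(W), (5,2)(W), (4,3)(W); every one is W ⇒ L
(5,7): moves to (3,7)(W), (5,5)(W), (5,2)(W), (4,6)(W); every one is W ⇒ L
(6,2): moves to (4,2)(W), (6,0)(W), (5,1)(W); every one is W ⇒ L
(6,3): moves to (4,3)(W), (6,1)(W), (5,2)(W); every one is W ⇒ L
(6,6): moves to (4,6)(W), (6,4)(W), (6,1)(W), (5,5)(W); every one is W ⇒ L
Every other cell has at least one move into one of the L cells above, so it is W.
L cells per row: a=0: 5, a=1: 4, a=2: 3, a=3: 4, a=4: 5, a=5: 4, a=6: 3; total 28.

28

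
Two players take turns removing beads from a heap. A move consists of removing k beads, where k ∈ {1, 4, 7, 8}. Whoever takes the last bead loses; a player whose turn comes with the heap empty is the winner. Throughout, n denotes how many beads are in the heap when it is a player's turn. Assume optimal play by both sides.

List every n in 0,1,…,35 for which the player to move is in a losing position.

Build the W/L table. Terminal = W. A non-terminal position is W if it has a move to some L; otherwise it is L.
n=0: no move; the opponent has just taken the last bead and therefore loses → W
n=1: only reaches 0(W), which is W → L
n=2: reaches L-position 1 → W
n=3: only reaches 2(W), which is W → L
n=4: reaches L-position 3 → W
n=5: reaches L-position 1 → W
n=6: only reaches 5(W), 2(W), all W → L
n=7: reaches L-position 6 → W
n=8: reaches L-position 1 → W
n=9: reaches L-position 1 → W
n=10: reaches L-position 6 → W
n=11: reaches L-position 3 → W
n=12: only reaches 11(W), 8(W), 5(W), 4(W), all W → L
n=13: reaches L-position 12 → W
n=14: reaches L-position 6 → W
n=15: only reaches 14(W), 11(W), 8(W), 7(W), all W → L
n=16: reaches L-position 15 → W
n=17: only reaches 16(W), 13(W), 10(W), 9(W), all W → L
n=18: reaches L-position 17 → W
n=19: reaches L-position 15 → W
n=20: reaches L-position 12 → W
n=21: reaches L-position 17 → W
n=22: reaches L-position 15 → W
n=23: reaches L-position 15 → W
n=24: reaches L-position 17 → W
n=25: reaches L-position 17 → W
n=26: only reaches 25(W), 22(W), 19(W), 18(W), all W → L
n=27: reaches L-position 26 → W
n=28: only reaches 27(W), 24(W), 21(W), 20(W), all W → L
n=29: reaches L-position 28 → W
n=30: reaches L-position 26 → W
n=31: only reaches 30(W), 27(W), 24(W), 23(W), all W → L
n=32: reaches L-position 31 → W
n=33: reaches L-position 26 → W
n=34: reaches L-position 26 → W
n=35: reaches L-position 31 → W
Reading off the rows marked L gives the requested list; there are 9 such values of n.

1, 3, 6, 12, 15, 17, 26, 28, 31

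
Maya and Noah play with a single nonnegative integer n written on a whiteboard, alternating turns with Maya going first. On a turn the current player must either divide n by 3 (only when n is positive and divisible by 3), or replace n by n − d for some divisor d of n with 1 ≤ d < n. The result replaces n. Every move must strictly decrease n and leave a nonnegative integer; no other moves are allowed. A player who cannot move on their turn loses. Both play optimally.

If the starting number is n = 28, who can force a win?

Noah wins.

Compute win/loss labels from the base case upward. A position with no move is L. Any other position is W if it can reach an L in one move, else L.
n=0: no move → L
n=1: no move → L
n=2: →1(L), so W
n=3: →1(L), so W
n=4: →2(W), 3(W) — all W, so L
n=5: →4(L), so W
n=6: →4(L), so W
n=7: →6(W) only, which is W, so L
n=8: →4(L), so W
n=9: →3(W), 6(W), 8(W) — all W, so L
n=10: →9(L), so W
n=11: →10(W) only, which is W, so L
n=12: →4(L), so W
n=13: →12(W) only, which is W, so L
n=14: →7(L), so W
n=15: →5(W), 10(W), 12(W), 14(W) — all W, so L
n=16: →15(L), so W
n=17: →16(W) only, which is W, so L
n=18: →9(L), so W
n=19: →18(W) only, which is W, so L
n=20: →15(L), so W
n=21: →7(L), so W
n=22: →11(L), so W
n=23: →22(W) only, which is W, so L
n=24: →23(L), so W
n=25: →20(W), 24(W) — all W, so L
n=26: →13(L), so W
n=27: →9(L), so W
n=28: →14(W), 21(W), 24(W), 26(W), 27(W) — all W, so L
Every move from 28 reaches a W position, so the mover loses.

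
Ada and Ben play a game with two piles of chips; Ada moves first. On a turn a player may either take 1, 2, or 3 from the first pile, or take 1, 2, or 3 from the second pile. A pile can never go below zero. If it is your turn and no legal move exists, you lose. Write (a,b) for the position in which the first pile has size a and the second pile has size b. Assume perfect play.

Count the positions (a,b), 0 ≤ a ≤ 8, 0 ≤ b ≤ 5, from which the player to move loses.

Classify positions by backward induction: terminal positions (no move available) are L. From any other position, the mover wins iff some move reaches an L.
Every move lowers a or b (never raises either), so fill the grid row by row in increasing a, and left to right within a row: each cell's successors are then already labelled.
      b=0  b=1  b=2  b=3  b=4  b=5
a=0:    L    W    W    W    L    W
a=1:    W    L    W    W    W    L
a=2:    W    W    L    W    W    W
a=3:    W    W    W    L    W    W
a=4:    L    W    W    W    L    W
a=5:    W    L    W    W    W    L
a=6:    W    W    L    W    W    W
a=7:    W    W    W    L    W    W
a=8:    L    W    W    W    L    W
Cells with no legal move (terminal, hence L): (0,0).
The remaining L cells, each justified by listing all of its moves:
(0,4): only reaches (0,3)(W), (0,2)(W), (0,1)(W), all W → L
(1,1): only reaches (0,1)(W), (1,0)(W), all W → L
(1,5): only reaches (0,5)(W), (1,4)(W), (1,3)(W), (1,2)(W), all W → L
(2,2): only reaches (1,2)(W), (0,2)(W), (2,1)(W), (2,0)(W), all W → L
(3,3): only reaches (2,3)(W), (1,3)(W), (0,3)(W), (3,2)(W), (3,1)(W), (3,0)(W), all W → L
(4,0): only reaches (3,0)(W), (2,0)(W), (1,0)(W), all W → L
(4,4): only reaches (3,4)(W), (2,4)(W), (1,4)(W), (4,3)(W), (4,2)(W), (4,1)(W), all W → L
(5,1): only reaches (4,1)(W), (3,1)(W), (2,1)(W), (5,0)(W), all W → L
(5,5): only reaches (4,5)(W), (3,5)(W), (2,5)(W), (5,4)(W), (5,3)(W), (5,2)(W), all W → L
(6,2): only reaches (5,2)(W), (4,2)(W), (3,2)(W), (6,1)(W), (6,0)(W), all W → L
(7,3): only reaches (6,3)(W), (5,3)(W), (4,3)(W), (7,2)(W), (7,1)(W), (7,0)(W), all W → L
(8,0): only reaches (7,0)(W), (6,0)(W), (5,0)(W), all W → L
(8,4): only reaches (7,4)(W), (6,4)(W), (5,4)(W), (8,3)(W), (8,2)(W), (8,1)(W), all W → L
Every other cell has at least one move into one of the L cells above, so it is W.
L cells per row: a=0: 2, a=1: 2, a=2: 1, a=3: 1, a=4: 2, a=5: 2, a=6: 1, a=7: 1, a=8: 2; total 14.

14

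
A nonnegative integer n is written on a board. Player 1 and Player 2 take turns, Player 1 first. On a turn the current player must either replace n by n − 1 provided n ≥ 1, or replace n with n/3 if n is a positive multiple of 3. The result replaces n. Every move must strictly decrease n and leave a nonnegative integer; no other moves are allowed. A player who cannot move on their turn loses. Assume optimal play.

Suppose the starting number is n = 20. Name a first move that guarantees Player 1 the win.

Positions with no move are L. A position that does have a move is losing for the player to move precisely when every available move leads to a winning position for the opponent. Fill in the labels:
n=0: no move → L
n=1: W (go to 0, an L position)
n=2: L (sole option 1(W) is W)
n=3: W (go to 2, an L position)
n=4: L (sole option 3(W) is W)
n=5: W (go to 4, an L position)
n=6: W (go to 2, an L position)
n=7: L (sole option 6(W) is W)
n=8: W (go to 7, an L position)
n=9: L (options 3(W), 8(W) are all W)
n=10: W (go to 9, an L position)
n=11: L (sole option 10(W) is W)
n=12: W (go to 4, an L position)
n=13: L (sole option 12(W) is W)
n=14: W (go to 13, an L position)
n=15: L (options 5(W), 14(W) are all W)
n=16: W (go to 15, an L position)
n=17: L (sole option 16(W) is W)
n=18: W (go to 17, an L position)
n=19: L (sole option 18(W) is W)
n=20: W (go to 19, an L position)
From 20, the L positions reachable in one move are: 19.

Move to 19.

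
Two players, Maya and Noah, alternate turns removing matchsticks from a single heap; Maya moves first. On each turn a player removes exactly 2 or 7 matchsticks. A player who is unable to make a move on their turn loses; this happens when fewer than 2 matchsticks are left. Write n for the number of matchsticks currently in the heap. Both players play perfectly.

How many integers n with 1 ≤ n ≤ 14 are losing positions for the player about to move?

7

Classify positions by backward induction: terminal positions (no move available) are L. From any other position, the mover wins iff some move reaches an L.
n=0: no move → L
n=1: no move → L
n=2: →0(L), so W
n=3: →1(L), so W
n=4: →2(W) only, which is W, so L
n=5: →3(W) only, which is W, so L
n=6: →4(L), so W
n=7: →5(L), so W
n=8: →1(L), so W
n=9: →7(W), 2(W) — all W, so L
n=10: →8(W), 3(W) — all W, so L
n=11: →9(L), so W
n=12: →10(L), so W
n=13: →11(W), 6(W) — all W, so L
n=14: →12(W), 7(W) — all W, so L
L entries with 1 ≤ n ≤ 14 (n=0 is outside the asked range and is not counted): n = 1, 4, 5, 9, 10, 13, 14; that makes 7.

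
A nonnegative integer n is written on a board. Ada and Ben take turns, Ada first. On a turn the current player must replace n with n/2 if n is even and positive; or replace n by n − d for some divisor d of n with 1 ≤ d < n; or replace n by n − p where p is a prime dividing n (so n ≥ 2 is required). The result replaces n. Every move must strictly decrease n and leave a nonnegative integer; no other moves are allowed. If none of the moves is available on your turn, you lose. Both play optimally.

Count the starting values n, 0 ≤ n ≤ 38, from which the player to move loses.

Compute win/loss labels from the base case upward. A position with no move is L. Any other position is W if it can reach an L in one move, else L.
n=0: no move → L
n=1: no move → L
n=2: →0(L), so W
n=3: →0(L), so W
n=4: →2(W), 3(W) — all W, so L
n=5: →0(L), so W
n=6: →4(L), so W
n=7: →0(L), so W
n=8: →4(L), so W
n=9: →6(W), 8(W) — all W, so L
n=10: →9(L), so W
n=11: →0(L), so W
n=12: →9(L), so W
n=13: →0(L), so W
n=14: →7(W), 12(W), 13(W) — all W, so L
n=15: →14(L), so W
n=16: →14(L), so W
n=17: →0(L), so W
n=18: →9(L), so W
n=19: →0(L), so W
n=20: →10(W), 15(W), 16(W), 18(W), 19(W) — all W, so L
n=21: →14(L), so W
n=22: →20(L), so W
n=23: →0(L), so W
n=24: →20(L), so W
n=25: →20(L), so W
n=26: →13(W), 24(W), 25(W) — all W, so L
n=27: →26(L), so W
n=28: →14(L), so W
n=29: →0(L), so W
n=30: →20(L), so W
n=31: →0(L), so W
n=32: →16(W), 24(W), 28(W), 30(W), 31(W) — all W, so L
n=33: →32(L), so W
n=34: →32(L), so W
n=35: →28(W), 30(W), 34(W) — all W, so L
n=36: →32(L), so W
n=37: →0(L), so W
n=38: →19(W), 36(W), 37(W) — all W, so L
L entries with 0 ≤ n ≤ 38: n = 0, 1, 4, 9, 14, 20, 26, 32, 35, 38; that makes 10.

10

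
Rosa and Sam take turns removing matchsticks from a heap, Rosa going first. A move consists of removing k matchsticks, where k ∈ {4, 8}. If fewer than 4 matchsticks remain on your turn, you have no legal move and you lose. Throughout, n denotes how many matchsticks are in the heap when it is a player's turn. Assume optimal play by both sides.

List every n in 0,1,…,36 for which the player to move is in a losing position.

Build the W/L table. Terminal = L. A non-terminal position is W if it has a move to some L; otherwise it is L.
n=0: no move → L
n=1: no move → L
n=2: no move → L
n=3: no move → L
n=4: can move to 0, which is L ⇒ W
n=5: can move to 1, which is L ⇒ W
n=6: can move to 2, which is L ⇒ W
n=7: can move to 3, which is L ⇒ W
n=8: can move to 0, which is L ⇒ W
n=9: can move to 1, which is L ⇒ W
n=10: can move to 2, which is L ⇒ W
n=11: can move to 3, which is L ⇒ W
n=12: moves to 8(W), 4(W); every one is W ⇒ L
n=13: moves to 9(W), 5(W); every one is W ⇒ L
n=14: moves to 10(W), 6(W); every one is W ⇒ L
n=15: moves to 11(W), 7(W); every one is W ⇒ L
n=16: can move to 12, which is L ⇒ W
n=17: can move to 13, which is L ⇒ W
n=18: can move to 14, which is L ⇒ W
n=19: can move to 15, which is L ⇒ W
n=20: can move to 12, which is L ⇒ W
n=21: can move to 13, which is L ⇒ W
n=22: can move to 14, which is L ⇒ W
n=23: can move to 15, which is L ⇒ W
n=24: moves to 20(W), 16(W); every one is W ⇒ L
n=25: moves to 21(W), 17(W); every one is W ⇒ L
n=26: moves to 22(W), 18(W); every one is W ⇒ L
n=27: moves to 23(W), 19(W); every one is W ⇒ L
n=28: can move to 24, which is L ⇒ W
n=29: can move to 25, which is L ⇒ W
n=30: can move to 26, which is L ⇒ W
n=31: can move to 27, which is L ⇒ W
n=32: can move to 24, which is L ⇒ W
n=33: can move to 25, which is L ⇒ W
n=34: can move to 26, which is L ⇒ W
n=35: can move to 27, which is L ⇒ W
n=36: moves to 32(W), 28(W); every one is W ⇒ L
The losing starting values of n are exactly the entries labelled L in this table (13 of them).

0, 1, 2, 3, 12, 13, 14, 15, 24, 25, 26, 27, 36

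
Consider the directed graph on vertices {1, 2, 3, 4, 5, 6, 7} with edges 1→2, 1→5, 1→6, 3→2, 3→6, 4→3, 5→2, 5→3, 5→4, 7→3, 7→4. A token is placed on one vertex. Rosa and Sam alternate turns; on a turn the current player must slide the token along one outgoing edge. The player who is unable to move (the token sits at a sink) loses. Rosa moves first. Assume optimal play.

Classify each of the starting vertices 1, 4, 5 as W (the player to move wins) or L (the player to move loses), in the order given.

1: W, 4: L, 5: W

Compute win/loss labels from the base case upward. A position with no move is L. Any other position is W if it can reach an L in one move, else L.
Every edge goes from a vertex to one that appears earlier in the order 2, 6, 3, 4, 5, 7, 1, so processing vertices in that order labels each vertex after all of its successors.
2: no outgoing edge → L
6: no outgoing edge → L
3: →6(L), so W
4: →3(W) only, which is W, so L
5: →4(L), so W
7: →4(L), so W
1: →6(L), so W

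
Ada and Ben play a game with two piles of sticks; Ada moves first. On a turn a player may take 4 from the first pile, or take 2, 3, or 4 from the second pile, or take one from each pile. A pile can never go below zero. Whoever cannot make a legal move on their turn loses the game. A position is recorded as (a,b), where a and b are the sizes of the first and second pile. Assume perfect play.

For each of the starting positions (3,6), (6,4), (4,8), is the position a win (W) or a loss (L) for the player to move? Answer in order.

Work bottom-up. With no move the player to move loses. Otherwise the position is W if at least one move leads to an L position for the opponent, and L if every move leads to a W.
No move ever increases a pile, so every position that can arise here has a ≤ 6 and b ≤ 8; it is enough to label the cells with 0 ≤ a ≤ 6 and 0 ≤ b ≤ 8.
Every move lowers a or b (never raises either), so fill the grid row by row in increasing a, and left to right within a row: each cell's successors are then already labelled.
      b=0  b=1  b=2  b=3  b=4  b=5  b=6  b=7  b=8
a=0:    L    L    W    W    W    W    L    L    W
a=1:    L    W    W    W    W    L    L    W    W
a=2:    L    W    W    W    W    L    W    W    W
a=3:    L    W    W    W    W    L    W    W    W
a=4:    W    W    L    L    W    W    W    W    L
a=5:    W    L    L    W    W    W    W    L    L
a=6:    W    L    W    W    W    W    L    L    W
Cells with no legal move (terminal, hence L): (0,0), (0,1), (1,0), (2,0), (3,0).
The remaining L cells, each justified by listing all of its moves:
(0,6): →(0,4)(W), (0,3)(W), (0,2)(W) — all W, so L
(0,7): →(0,5)(W), (0,4)(W), (0,3)(W) — all W, so L
(1,5): →(1,3)(W), (1,2)(W), (1,1)(W), (0,4)(W) — all W, so L
(1,6): →(1,4)(W), (1,3)(W), (1,2)(W), (0,5)(W) — all W, so L
(2,5): →(2,3)(W), (2,2)(W), (2,1)(W), (1,4)(W) — all W, so L
(3,5): →(3,3)(W), (3,2)(W), (3,1)(W), (2,4)(W) — all W, so L
(4,2): →(0,2)(W), (4,0)(W), (3,1)(W) — all W, so L
(4,3): →(0,3)(W), (4,1)(W), (4,0)(W), (3,2)(W) — all W, so L
(4,8): →(0,8)(W), (4,6)(W), (4,5)(W), (4,4)(W), (3,7)(W) — all W, so L
(5,1): →(1,1)(W), (4,0)(W) — all W, so L
(5,2): →(1,2)(W), (5,0)(W), (4,1)(W) — all W, so L
(5,7): →(1,7)(W), (5,5)(W), (5,4)(W), (5,3)(W), (4,6)(W) — all W, so L
(5,8): →(1,8)(W), (5,6)(W), (5,5)(W), (5,4)(W), (4,7)(W) — all W, so L
(6,1): →(2,1)(W), (5,0)(W) — all W, so L
(6,6): →(2,6)(W), (6,4)(W), (6,3)(W), (6,2)(W), (5,5)(W) — all W, so L
(6,7): →(2,7)(W), (6,5)(W), (6,4)(W), (6,3)(W), (5,6)(W) — all W, so L
Every other cell has at least one move into one of the L cells above, so it is W.
(3,6): the move to (2,5) reaches an L cell, so W
(6,4): the move to (6,1) reaches an L cell, so W
(4,8): one of the L cells justified above, so L

(3,6): W, (6,4): W, (4,8): L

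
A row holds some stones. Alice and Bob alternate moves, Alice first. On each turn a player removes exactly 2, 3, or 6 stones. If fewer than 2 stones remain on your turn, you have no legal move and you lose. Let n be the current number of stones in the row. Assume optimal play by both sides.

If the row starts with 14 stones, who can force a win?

Bob wins.

Compute win/loss labels from the base case upward. A position with no move is L. Any other position is W if it can reach an L in one move, else L.
n=0: no move → L
n=1: no move → L
n=2: reaches L-position 0 → W
n=3: reaches L-position 1 → W
n=4: reaches L-position 1 → W
n=5: only reaches 3(W), 2(W), all W → L
n=6: reaches L-position 0 → W
n=7: reaches L-position 5 → W
n=8: reaches L-position 5 → W
n=9: only reaches 7(W), 6(W), 3(W), all W → L
n=10: only reaches 8(W), 7(W), 4(W), all W → L
n=11: reaches L-position 9 → W
n=12: reaches L-position 10 → W
n=13: reaches L-position 10 → W
n=14: only reaches 12(W), 11(W), 8(W), all W → L
The starting position 14 is L: whatever Alice does, the opponent receives a W position.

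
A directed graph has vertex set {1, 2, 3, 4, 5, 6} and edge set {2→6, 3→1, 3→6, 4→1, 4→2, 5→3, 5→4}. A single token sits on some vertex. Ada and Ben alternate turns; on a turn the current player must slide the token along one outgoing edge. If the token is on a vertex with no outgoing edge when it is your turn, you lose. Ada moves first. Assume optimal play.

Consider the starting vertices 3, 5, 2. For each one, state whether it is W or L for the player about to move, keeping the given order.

3: W, 5: L, 2: W

Label each position W (a win for the player to move) or L (a loss). A position with no legal move is L; any other position is W exactly when some move reaches an L, and L when every move reaches a W.
Every edge goes from a vertex to one that appears earlier in the order 1, 6, 2, 4, 3, 5, so processing vertices in that order labels each vertex after all of its successors.
1: no outgoing edge → L
6: no outgoing edge → L
2: W (go to 6, an L position)
4: W (go to 1, an L position)
3: W (go to 6, an L position)
5: L (options 3(W), 4(W) are all W)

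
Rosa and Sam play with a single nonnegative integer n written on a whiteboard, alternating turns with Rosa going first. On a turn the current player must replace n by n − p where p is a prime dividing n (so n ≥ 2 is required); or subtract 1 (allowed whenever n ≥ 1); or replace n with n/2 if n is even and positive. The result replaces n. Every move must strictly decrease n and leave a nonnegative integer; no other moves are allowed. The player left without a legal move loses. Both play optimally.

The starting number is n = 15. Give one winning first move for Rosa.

Move to 14.

Build the W/L table. Terminal = L. A non-terminal position is W if it has a move to some L; otherwise it is L.
n=0: no move → L
n=1: can move to 0, which is L ⇒ W
n=2: can move to 0, which is L ⇒ W
n=3: can move to 0, which is L ⇒ W
n=4: moves to 2(W), 3(W); every one is W ⇒ L
n=5: can move to 0, which is L ⇒ W
n=6: can move to 4, which is L ⇒ W
n=7: can move to 0, which is L ⇒ W
n=8: can move to 4, which is L ⇒ W
n=9: moves to 6(W), 8(W); every one is W ⇒ L
n=10: can move to 9, which is L ⇒ W
n=11: can move to 0, which is L ⇒ W
n=12: can move to 9, which is L ⇒ W
n=13: can move to 0, which is L ⇒ W
n=14: moves to 7(W), 12(W), 13(W); every one is W ⇒ L
n=15: can move to 14, which is L ⇒ W
From 15, the L positions reachable in one move are: 14.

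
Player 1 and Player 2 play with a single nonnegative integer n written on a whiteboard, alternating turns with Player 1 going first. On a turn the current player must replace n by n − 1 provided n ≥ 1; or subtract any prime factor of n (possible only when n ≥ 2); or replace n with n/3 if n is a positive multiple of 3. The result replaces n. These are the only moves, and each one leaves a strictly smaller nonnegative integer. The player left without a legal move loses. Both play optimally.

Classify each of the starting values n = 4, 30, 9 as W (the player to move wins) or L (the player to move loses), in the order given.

4: L, 30: W, 9: W

Build the W/L table. Terminal = L. A non-terminal position is W if it has a move to some L; otherwise it is L.
n=0: no move → L
n=1: reaches L-position 0 → W
n=2: reaches L-position 0 → W
n=3: reaches L-position 0 → W
n=4: only reaches 2(W), 3(W), all W → L
n=5: reaches L-position 0 → W
n=6: reaches L-position 4 → W
n=7: reaches L-position 0 → W
n=8: only reaches 6(W), 7(W), all W → L
n=9: reaches L-position 8 → W
n=10: reaches L-position 8 → W
n=11: reaches L-position 0 → W
n=12: reaches L-position 4 → W
n=13: reaches L-position 0 → W
n=14: only reaches 7(W), 12(W), 13(W), all W → L
n=15: reaches L-position 14 → W
n=16: reaches L-position 14 → W
n=17: reaches L-position 0 → W
n=18: only reaches 6(W), 15(W), 16(W), 17(W), all W → L
n=19: reaches L-position 0 → W
n=20: reaches L-position 18 → W
n=21: reaches L-position 14 → W
n=22: only reaches 11(W), 20(W), 21(W), all W → L
n=23: reaches L-position 0 → W
n=24: reaches L-position 8 → W
n=25: only reaches 20(W), 24(W), all W → L
n=26: reaches L-position 25 → W
n=27: only reaches 9(W), 24(W), 26(W), all W → L
n=28: reaches L-position 27 → W
n=29: reaches L-position 0 → W
n=30: reaches L-position 25 → W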